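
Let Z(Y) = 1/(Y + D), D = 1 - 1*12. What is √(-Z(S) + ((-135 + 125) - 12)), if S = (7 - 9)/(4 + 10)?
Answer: I*√133302/78 ≈ 4.6808*I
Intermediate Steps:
D = -11 (D = 1 - 12 = -11)
S = -⅐ (S = -2/14 = -2*1/14 = -⅐ ≈ -0.14286)
Z(Y) = 1/(-11 + Y) (Z(Y) = 1/(Y - 11) = 1/(-11 + Y))
√(-Z(S) + ((-135 + 125) - 12)) = √(-1/(-11 - ⅐) + ((-135 + 125) - 12)) = √(-1/(-78/7) + (-10 - 12)) = √(-1*(-7/78) - 22) = √(7/78 - 22) = √(-1709/78) = I*√133302/78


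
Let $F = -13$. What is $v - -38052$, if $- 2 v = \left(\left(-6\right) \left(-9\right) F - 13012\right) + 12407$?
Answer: $\frac{77411}{2} \approx 38706.0$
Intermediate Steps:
$v = \frac{1307}{2}$ ($v = - \frac{\left(\left(-6\right) \left(-9\right) \left(-13\right) - 13012\right) + 12407}{2} = - \frac{\left(54 \left(-13\right) - 13012\right) + 12407}{2} = - \frac{\left(-702 - 13012\right) + 12407}{2} = - \frac{-13714 + 12407}{2} = \left(- \frac{1}{2}\right) \left(-1307\right) = \frac{1307}{2} \approx 653.5$)
$v - -38052 = \frac{1307}{2} - -38052 = \frac{1307}{2} + 38052 = \frac{77411}{2}$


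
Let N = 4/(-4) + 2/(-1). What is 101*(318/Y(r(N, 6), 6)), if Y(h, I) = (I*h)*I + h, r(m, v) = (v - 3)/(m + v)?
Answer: 32118/37 ≈ 868.05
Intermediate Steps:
N = -3 (N = 4*(-1/4) + 2*(-1) = -1 - 2 = -3)
r(m, v) = (-3 + v)/(m + v)
Y(h, I) = h + h*I**2 (Y(h, I) = h*I**2 + h = h + h*I**2)
101*(318/Y(r(N, 6), 6)) = 101*(318/((((-3 + 6)/(-3 + 6))*(1 + 6**2)))) = 101*(318/(((3/3)*(1 + 36)))) = 101*(318/((((1/3)*3)*37))) = 101*(318/((1*37))) = 101*(318/37) = 32118/37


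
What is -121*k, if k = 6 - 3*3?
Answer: 363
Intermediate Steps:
k = -3 (k = 6 - 9 = -3)
-121*k = -121*(-3) = 363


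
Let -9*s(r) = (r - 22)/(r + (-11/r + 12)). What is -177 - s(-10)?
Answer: -49703/279 ≈ -178.15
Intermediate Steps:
s(r) = -(-22 + r)/(9*(12 + r - 11/r)) (s(r) = -(r - 22)/(9*(r + (-11/r + 12))) = -(-22 + r)/(9*(r + (12 - 11/r))) = -(-22 + r)/(9*(12 + r - 11/r)))
-177 - s(-10) = -177 - (-10)*(22 - 1*(-10))/(9*(-11 + (-10)² + 12*(-10))) = -177 - (-10)*(22 + 10)/(9*(-11 + 100 - 120)) = -177 - (-10)*32/(9*(-31)) = -177 - (-10)*(-1)*32/(9*31) = -177 - 1*320/279 = -177 - 320/279 = -49703/279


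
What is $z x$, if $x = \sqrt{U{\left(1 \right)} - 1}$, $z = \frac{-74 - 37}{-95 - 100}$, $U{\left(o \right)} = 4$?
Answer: $\frac{37 \sqrt{3}}{65} \approx 0.98594$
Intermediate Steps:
$z = \frac{37}{65}$ ($z = - \frac{111}{-195} = \left(-111\right) \left(- \frac{1}{195}\right) = \frac{37}{65} \approx 0.56923$)
$x = \sqrt{3}$ ($x = \sqrt{4 - 1} = \sqrt{3} \approx 1.732$)
$z x = \frac{37 \sqrt{3}}{65}$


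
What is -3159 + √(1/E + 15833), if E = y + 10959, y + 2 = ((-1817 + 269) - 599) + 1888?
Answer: -3159 + √1812042591630/10698 ≈ -3033.2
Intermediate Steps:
y = -261 (y = -2 + (((-1817 + 269) - 599) + 1888) = -2 + ((-1548 - 599) + 1888) = -2 + (-2147 + 1888) = -2 - 259 = -261)
E = 10698 (E = -261 + 10959 = 10698)
-3159 + √(1/E + 15833) = -3159 + √(1/10698 + 15833) = -3159 + √(169381435/10698) = -3159 + √1812042591630/10698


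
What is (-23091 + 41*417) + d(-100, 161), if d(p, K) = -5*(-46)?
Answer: -5764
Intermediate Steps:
d(p, K) = 230
(-23091 + 41*417) + d(-100, 161) = (-23091 + 41*417) + 230 = (-23091 + 17097) + 230 = -5994 + 230 = -5764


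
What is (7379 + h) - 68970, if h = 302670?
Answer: 241079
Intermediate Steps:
(7379 + h) - 68970 = (7379 + 302670) - 68970 = 310049 - 68970 = 241079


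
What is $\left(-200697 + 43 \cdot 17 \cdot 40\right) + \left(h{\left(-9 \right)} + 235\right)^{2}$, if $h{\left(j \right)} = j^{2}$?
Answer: $-71601$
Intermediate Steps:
$\left(-200697 + 43 \cdot 17 \cdot 40\right) + \left(h{\left(-9 \right)} + 235\right)^{2} = \left(-200697 + 43 \cdot 17 \cdot 40\right) + \left(\left(-9\right)^{2} + 235\right)^{2} = \left(-200697 + 731 \cdot 40\right) + \left(81 + 235\right)^{2} = \left(-200697 + 29240\right) + 316^{2} = -171457 + 99856 = -71601$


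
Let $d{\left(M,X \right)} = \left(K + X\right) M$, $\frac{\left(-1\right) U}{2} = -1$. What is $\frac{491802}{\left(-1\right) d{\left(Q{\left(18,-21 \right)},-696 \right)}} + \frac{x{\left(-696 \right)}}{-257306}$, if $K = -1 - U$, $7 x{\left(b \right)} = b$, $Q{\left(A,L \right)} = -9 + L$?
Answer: $- \frac{73815886897}{3147495645} \approx -23.452$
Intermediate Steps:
$U = 2$ ($U = \left(-2\right) \left(-1\right) = 2$)
$x{\left(b \right)} = \frac{b}{7}$
$K = -3$ ($K = -1 - 2 = -3$)
$d{\left(M,X \right)} = M \left(-3 + X\right)$ ($d{\left(M,X \right)} = \left(-3 + X\right) M = M \left(-3 + X\right)$)
$\frac{491802}{\left(-1\right) d{\left(Q{\left(18,-21 \right)},-696 \right)}} + \frac{x{\left(-696 \right)}}{-257306} = \frac{491802}{\left(-1\right) \left(-9 - 21\right) \left(-3 - 696\right)} + \frac{\frac{1}{7} \left(-696\right)}{-257306} = \frac{491802}{\left(-1\right) \left(\left(-30\right) \left(-699\right)\right)} - - \frac{348}{900571} = \frac{491802}{\left(-1\right) 20970} + \frac{348}{900571} = \frac{491802}{-20970} + \frac{348}{900571} = 491802 \left(- \frac{1}{20970}\right) + \frac{348}{900571} = - \frac{81967}{3495} + \frac{348}{900571} = - \frac{73815886897}{3147495645}$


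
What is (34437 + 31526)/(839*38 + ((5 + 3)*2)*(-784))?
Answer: 65963/19338 ≈ 3.4111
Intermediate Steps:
(34437 + 31526)/(839*38 + ((5 + 3)*2)*(-784)) = 65963/(31882 + (8*2)*(-784)) = 65963/(31882 + 16*(-784)) = 65963/(31882 - 12544) = 65963/19338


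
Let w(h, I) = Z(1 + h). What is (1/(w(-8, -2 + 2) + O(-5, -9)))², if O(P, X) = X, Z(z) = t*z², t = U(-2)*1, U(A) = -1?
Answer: 1/3364 ≈ 0.00029727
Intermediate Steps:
t = -1 (t = -1*1 = -1)
Z(z) = -z²
w(h, I) = -(1 + h)²
(1/(w(-8, -2 + 2) + O(-5, -9)))² = (1/(-(1 - 8)² - 9))² = (1/(-1*(-7)² - 9))² = (1/(-1*49 - 9))² = (1/(-49 - 9))² = (1/(-58))² = (-1/58)² = 1/3364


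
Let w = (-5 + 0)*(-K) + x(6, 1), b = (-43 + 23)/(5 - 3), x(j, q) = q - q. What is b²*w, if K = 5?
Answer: 2500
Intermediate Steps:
x(j, q) = 0
b = -10 (b = -20/2 = -20*½ = -10)
w = 25 (w = (-5 + 0)*(-1*5) + 0 = -5*(-5) + 0 = 25 + 0 = 25)
b²*w = (-10)²*25 = 100*25 = 2500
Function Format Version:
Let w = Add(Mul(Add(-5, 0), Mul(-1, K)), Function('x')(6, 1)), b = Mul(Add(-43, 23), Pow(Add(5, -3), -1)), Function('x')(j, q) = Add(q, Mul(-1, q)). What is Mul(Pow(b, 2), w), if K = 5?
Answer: 2500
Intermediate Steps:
Function('x')(j, q) = 0
b = -10 (b = Mul(-20, Pow(2, -1)) = Mul(-20, Rational(1, 2)) = -10)
w = 25 (w = Add(Mul(Add(-5, 0), Mul(-1, 5)), 0) = Add(Mul(-5, -5), 0) = Add(25, 0) = 25)
Mul(Pow(b, 2), w) = Mul(Pow(-10, 2), 25) = Mul(100, 25) = 2500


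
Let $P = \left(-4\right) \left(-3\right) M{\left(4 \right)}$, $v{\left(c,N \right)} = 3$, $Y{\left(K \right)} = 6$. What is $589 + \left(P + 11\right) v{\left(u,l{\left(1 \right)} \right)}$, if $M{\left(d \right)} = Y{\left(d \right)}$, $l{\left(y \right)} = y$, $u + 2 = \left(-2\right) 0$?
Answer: $838$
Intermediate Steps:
$u = -2$ ($u = -2 - 0 = -2 + 0 = -2$)
$M{\left(d \right)} = 6$
$P = 72$ ($P = \left(-4\right) \left(-3\right) 6 = 12 \cdot 6 = 72$)
$589 + \left(P + 11\right) v{\left(u,l{\left(1 \right)} \right)} = 589 + \left(72 + 11\right) 3 = 589 + 83 \cdot 3 = 589 + 249 = 838$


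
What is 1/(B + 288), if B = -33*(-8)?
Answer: 1/552 ≈ 0.0018116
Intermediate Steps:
B = 264
1/(B + 288) = 1/(264 + 288) = 1/552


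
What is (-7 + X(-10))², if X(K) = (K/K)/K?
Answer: 5041/100 ≈ 50.410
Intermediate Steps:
X(K) = 1/K
(-7 + X(-10))² = (-7 + 1/(-10))² = (-7 - ⅒)² = (-71/10)² = 5041/100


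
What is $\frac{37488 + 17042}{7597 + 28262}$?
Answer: $\frac{54530}{35859} \approx 1.5207$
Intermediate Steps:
$\frac{37488 + 17042}{7597 + 28262} = \frac{54530}{35859}$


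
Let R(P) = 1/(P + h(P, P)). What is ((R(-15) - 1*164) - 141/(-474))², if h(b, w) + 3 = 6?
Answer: 24108462361/898704 ≈ 26826.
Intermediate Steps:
h(b, w) = 3 (h(b, w) = -3 + 6 = 3)
R(P) = 1/(3 + P) (R(P) = 1/(P + 3) = 1/(3 + P))
((R(-15) - 1*164) - 141/(-474))² = ((1/(3 - 15) - 1*164) - 141/(-474))² = ((1/(-12) - 164) - 141*(-1/474))² = ((-1/12 - 164) + 47/158)² = (-1969/12 + 47/158)² = (-155269/948)² = 24108462361/898704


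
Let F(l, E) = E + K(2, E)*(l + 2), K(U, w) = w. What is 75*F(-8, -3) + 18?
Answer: 1143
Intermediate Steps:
F(l, E) = E + E*(2 + l) (F(l, E) = E + E*(l + 2) = E + E*(2 + l))
75*F(-8, -3) + 18 = 75*(-3*(3 - 8)) + 18 = 75*(-3*(-5)) + 18 = 75*15 + 18 = 1125 + 18 = 1143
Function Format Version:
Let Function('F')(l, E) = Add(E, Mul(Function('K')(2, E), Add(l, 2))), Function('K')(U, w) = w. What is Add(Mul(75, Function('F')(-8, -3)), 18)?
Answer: 1143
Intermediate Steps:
Function('F')(l, E) = Add(E, Mul(E, Add(2, l))) (Function('F')(l, E) = Add(E, Mul(E, Add(l, 2))) = Add(E, Mul(E, Add(2, l))))
Add(Mul(75, Function('F')(-8, -3)), 18) = Add(Mul(75, Mul(-3, Add(3, -8))), 18) = Add(Mul(75, Mul(-3, -5)), 18) = Add(Mul(75, 15), 18) = Add(1125, 18) = 1143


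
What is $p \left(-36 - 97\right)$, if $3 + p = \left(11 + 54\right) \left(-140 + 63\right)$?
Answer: $666064$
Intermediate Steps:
$p = -5008$ ($p = -3 + \left(11 + 54\right) \left(-140 + 63\right) = -3 + 65 \left(-77\right) = -3 - 5005 = -5008$)
$p \left(-36 - 97\right) = - 5008 \left(-36 - 97\right) = \left(-5008\right) \left(-133\right) = 666064$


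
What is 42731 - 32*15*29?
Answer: 28811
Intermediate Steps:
42731 - 32*15*29 = 42731 - 480*29 = 42731 - 13920 = 28811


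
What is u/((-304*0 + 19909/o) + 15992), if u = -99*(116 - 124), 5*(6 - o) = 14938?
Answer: 1311904/26478799 ≈ 0.049545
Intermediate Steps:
o = -14908/5 (o = 6 - ⅕*14938 = 6 - 14938/5 = -14908/5 ≈ -2981.6)
u = 792 (u = -99*(-8) = 792)
u/((-304*0 + 19909/o) + 15992) = 792/((-304*0 + 19909/(-14908/5)) + 15992) = 792/((0 + 19909*(-5/14908)) + 15992) = 792/((0 - 99545/14908) + 15992) = 792/(-99545/14908 + 15992) = 792/(238309191/14908) = 792*(14908/238309191) = 1311904/26478799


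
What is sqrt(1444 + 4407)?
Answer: sqrt(5851) ≈ 76.492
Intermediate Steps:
sqrt(1444 + 4407) = sqrt(5851)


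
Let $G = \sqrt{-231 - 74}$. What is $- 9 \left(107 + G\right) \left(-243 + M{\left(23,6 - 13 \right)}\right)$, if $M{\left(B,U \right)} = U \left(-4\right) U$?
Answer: $422757 + 3951 i \sqrt{305} \approx 4.2276 \cdot 10^{5} + 69001.0 i$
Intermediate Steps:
$G = i \sqrt{305}$ ($G = \sqrt{-305} = i \sqrt{305} \approx 17.464 i$)
$M{\left(B,U \right)} = - 4 U^{2}$ ($M{\left(B,U \right)} = - 4 U U = - 4 U^{2}$)
$- 9 \left(107 + G\right) \left(-243 + M{\left(23,6 - 13 \right)}\right) = - 9 \left(107 + i \sqrt{305}\right) \left(-243 - 4 \left(6 - 13\right)^{2}\right) = - 9 \left(107 + i \sqrt{305}\right) \left(-243 - 4 \left(-7\right)^{2}\right) = - 9 \left(107 + i \sqrt{305}\right) \left(-243 - 196\right) = - 9 \left(107 + i \sqrt{305}\right) \left(-439\right) = - 9 \left(-46973 - 439 i \sqrt{305}\right) = 422757 + 3951 i \sqrt{305}$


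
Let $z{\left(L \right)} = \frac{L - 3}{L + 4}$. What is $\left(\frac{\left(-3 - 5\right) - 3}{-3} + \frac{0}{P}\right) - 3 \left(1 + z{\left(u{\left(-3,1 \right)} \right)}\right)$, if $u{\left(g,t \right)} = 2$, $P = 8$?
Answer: $\frac{7}{6} \approx 1.1667$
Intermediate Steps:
$z{\left(L \right)} = \frac{-3 + L}{4 + L}$
$\left(\frac{\left(-3 - 5\right) - 3}{-3} + \frac{0}{P}\right) - 3 \left(1 + z{\left(u{\left(-3,1 \right)} \right)}\right) = \left(\frac{\left(-3 - 5\right) - 3}{-3} + \frac{0}{8}\right) - 3 \left(1 + \frac{-3 + 2}{4 + 2}\right) = \left(\left(-8 - 3\right) \left(- \frac{1}{3}\right) + 0 \cdot \frac{1}{8}\right) - 3 \left(1 + \frac{1}{6} \left(-1\right)\right) = \left(\left(-11\right) \left(- \frac{1}{3}\right) + 0\right) - 3 \left(1 + \frac{1}{6} \left(-1\right)\right) = \left(\frac{11}{3} + 0\right) - 3 \left(1 - \frac{1}{6}\right) = \frac{11}{3} - \frac{5}{2} = \frac{7}{6}$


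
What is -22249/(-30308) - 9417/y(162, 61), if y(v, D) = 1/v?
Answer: -46236468383/30308 ≈ -1.5256e+6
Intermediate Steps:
-22249/(-30308) - 9417/y(162, 61) = -22249/(-30308) - 9417/(1/162) = -22249*(-1/30308) - 9417/1/162 = 22249/30308 - 9417*162 = 22249/30308 - 1525554 = -46236468383/30308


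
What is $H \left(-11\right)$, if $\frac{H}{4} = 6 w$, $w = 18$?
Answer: $-4752$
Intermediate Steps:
$H = 432$ ($H = 4 \cdot 6 \cdot 18 = 4 \cdot 108 = 432$)
$H \left(-11\right) = 432 \left(-11\right) = -4752$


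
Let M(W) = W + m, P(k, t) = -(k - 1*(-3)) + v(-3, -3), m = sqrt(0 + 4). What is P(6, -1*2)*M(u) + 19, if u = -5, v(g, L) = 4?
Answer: 34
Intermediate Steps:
m = 2 (m = sqrt(4) = 2)
P(k, t) = 1 - k (P(k, t) = -(k - 1*(-3)) + 4 = -(k + 3) + 4 = -(3 + k) + 4 = (-3 - k) + 4 = 1 - k)
M(W) = 2 + W (M(W) = W + 2 = 2 + W)
P(6, -1*2)*M(u) + 19 = (1 - 1*6)*(2 - 5) + 19 = (1 - 6)*(-3) + 19 = -5*(-3) + 19 = 15 + 19 = 34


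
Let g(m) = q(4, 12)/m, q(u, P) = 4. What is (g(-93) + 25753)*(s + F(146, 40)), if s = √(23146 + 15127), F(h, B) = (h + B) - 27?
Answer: 126936325/31 + 2395025*√38273/93 ≈ 9.1329e+6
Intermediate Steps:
g(m) = 4/m
F(h, B) = -27 + B + h (F(h, B) = (B + h) - 27 = -27 + B + h)
s = √38273 ≈ 195.63
(g(-93) + 25753)*(s + F(146, 40)) = (4/(-93) + 25753)*(√38273 + (-27 + 40 + 146)) = (4*(-1/93) + 25753)*(√38273 + 159) = (-4/93 + 25753)*(159 + √38273) = 2395025*(159 + √38273)/93 = 126936325/31 + 2395025*√38273/93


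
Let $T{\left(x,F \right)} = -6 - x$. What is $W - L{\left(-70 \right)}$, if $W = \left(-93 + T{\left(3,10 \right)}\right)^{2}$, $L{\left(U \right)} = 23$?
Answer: $10381$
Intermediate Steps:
$W = 10404$ ($W = \left(-93 - 9\right)^{2} = \left(-102\right)^{2} = 10404$)
$W - L{\left(-70 \right)} = 10404 - 23 = 10381$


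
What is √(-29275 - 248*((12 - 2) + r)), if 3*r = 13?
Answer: I*√295467/3 ≈ 181.19*I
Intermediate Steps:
r = 13/3 (r = (⅓)*13 = 13/3 ≈ 4.3333)
√(-29275 - 248*((12 - 2) + r)) = √(-29275 - 248*((12 - 2) + 13/3)) = √(-29275 - 248*(10 + 13/3)) = √(-29275 - 248*43/3) = √(-29275 - 10664/3) = √(-98489/3) = I*√295467/3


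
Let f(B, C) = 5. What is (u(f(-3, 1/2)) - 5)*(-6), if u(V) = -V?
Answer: 60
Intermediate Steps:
(u(f(-3, 1/2)) - 5)*(-6) = (-1*5 - 5)*(-6) = (-5 - 5)*(-6) = -10*(-6) = 60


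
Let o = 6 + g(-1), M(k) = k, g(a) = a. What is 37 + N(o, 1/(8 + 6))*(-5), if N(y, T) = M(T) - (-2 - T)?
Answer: 184/7 ≈ 26.286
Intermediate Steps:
o = 5 (o = 6 - 1 = 5)
N(y, T) = 2 + 2*T (N(y, T) = T - (-2 - T) = T + (2 + T) = 2 + 2*T)
37 + N(o, 1/(8 + 6))*(-5) = 37 + (2 + 2/(8 + 6))*(-5) = 37 + (2 + 2/14)*(-5) = 37 + (2 + 2*(1/14))*(-5) = 37 + (2 + ⅐)*(-5) = 37 + (15/7)*(-5) = 37 - 75/7 = 184/7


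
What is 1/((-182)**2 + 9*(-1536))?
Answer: 1/19300 ≈ 5.1813e-5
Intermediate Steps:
1/((-182)**2 + 9*(-1536)) = 1/(33124 - 13824) = 1/19300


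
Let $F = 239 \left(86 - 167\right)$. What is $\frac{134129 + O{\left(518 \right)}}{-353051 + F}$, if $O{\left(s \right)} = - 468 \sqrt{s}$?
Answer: $- \frac{134129}{372410} + \frac{234 \sqrt{518}}{186205} \approx -0.33156$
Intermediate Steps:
$F = -19359$ ($F = 239 \left(-81\right) = -19359$)
$\frac{134129 + O{\left(518 \right)}}{-353051 + F} = \frac{134129 - 468 \sqrt{518}}{-353051 - 19359} = \frac{134129 - 468 \sqrt{518}}{-372410} = \left(134129 - 468 \sqrt{518}\right) \left(- \frac{1}{372410}\right) = - \frac{134129}{372410} + \frac{234 \sqrt{518}}{186205}$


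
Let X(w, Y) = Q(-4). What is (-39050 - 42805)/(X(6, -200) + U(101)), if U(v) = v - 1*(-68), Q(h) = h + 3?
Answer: -27285/56 ≈ -487.23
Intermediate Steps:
Q(h) = 3 + h
X(w, Y) = -1 (X(w, Y) = 3 - 4 = -1)
U(v) = 68 + v (U(v) = v + 68 = 68 + v)
(-39050 - 42805)/(X(6, -200) + U(101)) = (-39050 - 42805)/(-1 + (68 + 101)) = -81855/(-1 + 169) = -81855/168 = -81855*1/168 = -27285/56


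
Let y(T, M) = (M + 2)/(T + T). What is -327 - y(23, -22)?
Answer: -7511/23 ≈ -326.57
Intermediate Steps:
y(T, M) = (2 + M)/(2*T) (y(T, M) = (2 + M)/((2*T)) = (2 + M)*(1/(2*T)) = (2 + M)/(2*T))
-327 - y(23, -22) = -327 - (2 - 22)/(2*23) = -327 - (-20)/(2*23) = -327 - 1*(-10/23) = -327 + 10/23 = -7511/23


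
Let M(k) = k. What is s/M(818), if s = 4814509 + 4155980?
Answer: 8970489/818 ≈ 10966.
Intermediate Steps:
s = 8970489
s/M(818) = 8970489/818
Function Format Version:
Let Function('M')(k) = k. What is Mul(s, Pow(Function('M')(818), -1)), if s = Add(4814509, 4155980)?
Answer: Rational(8970489, 818) ≈ 10966.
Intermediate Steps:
s = 8970489
Mul(s, Pow(Function('M')(818), -1)) = Mul(8970489, Pow(818, -1)) = Mul(8970489, Rational(1, 818)) = Rational(8970489, 818)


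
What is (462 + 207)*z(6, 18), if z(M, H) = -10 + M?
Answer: -2676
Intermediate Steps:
(462 + 207)*z(6, 18) = (462 + 207)*(-10 + 6) = 669*(-4) = -2676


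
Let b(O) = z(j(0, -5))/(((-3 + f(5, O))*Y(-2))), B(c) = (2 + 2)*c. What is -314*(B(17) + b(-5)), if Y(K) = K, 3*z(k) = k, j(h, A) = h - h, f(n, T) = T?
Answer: -21352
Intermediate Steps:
B(c) = 4*c
j(h, A) = 0
z(k) = k/3
b(O) = 0 (b(O) = ((⅓)*0)/(((-3 + O)*(-2))) = 0/(6 - 2*O) = 0)
-314*(B(17) + b(-5)) = -314*(4*17 + 0) = -314*(68 + 0) = -314*68 = -21352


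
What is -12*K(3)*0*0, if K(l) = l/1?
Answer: 0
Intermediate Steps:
K(l) = l (K(l) = l*1 = l)
-12*K(3)*0*0 = -12*3*0*0 = -0*0 = -12*0 = 0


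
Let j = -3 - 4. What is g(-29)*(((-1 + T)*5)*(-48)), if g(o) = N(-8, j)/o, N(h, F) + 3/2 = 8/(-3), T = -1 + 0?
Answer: 2000/29 ≈ 68.966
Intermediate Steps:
j = -7
T = -1
N(h, F) = -25/6 (N(h, F) = -3/2 + 8/(-3) = -3/2 + 8*(-1/3) = -3/2 - 8/3 = -25/6)
g(o) = -25/(6*o)
g(-29)*(((-1 + T)*5)*(-48)) = (-25/6/(-29))*(((-1 - 1)*5)*(-48)) = (-25/6*(-1/29))*(-2*5*(-48)) = 25*(-10*(-48))/174 = (25/174)*480 = 2000/29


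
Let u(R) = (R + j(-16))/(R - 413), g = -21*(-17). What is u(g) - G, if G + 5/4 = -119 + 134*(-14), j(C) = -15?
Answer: 13931/7 ≈ 1990.1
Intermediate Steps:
g = 357
G = -7985/4 (G = -5/4 + (-119 + 134*(-14)) = -5/4 + (-119 - 1876) = -5/4 - 1995 = -7985/4 ≈ -1996.3)
u(R) = (-15 + R)/(-413 + R) (u(R) = (R - 15)/(R - 413) = (-15 + R)/(-413 + R))
u(g) - G = (-15 + 357)/(-413 + 357) - 1*(-7985/4) = 342/(-56) + 7985/4 = -1/56*342 + 7985/4 = -171/28 + 7985/4 = 13931/7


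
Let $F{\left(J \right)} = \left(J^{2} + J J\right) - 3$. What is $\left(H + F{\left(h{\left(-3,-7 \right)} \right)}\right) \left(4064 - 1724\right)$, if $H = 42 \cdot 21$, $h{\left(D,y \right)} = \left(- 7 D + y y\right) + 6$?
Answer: $29088540$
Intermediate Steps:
$h{\left(D,y \right)} = 6 + y^{2} - 7 D$ ($h{\left(D,y \right)} = \left(- 7 D + y^{2}\right) + 6 = \left(y^{2} - 7 D\right) + 6 = 6 + y^{2} - 7 D$)
$H = 882$
$F{\left(J \right)} = -3 + 2 J^{2}$ ($F{\left(J \right)} = \left(J^{2} + J^{2}\right) - 3 = 2 J^{2} - 3 = -3 + 2 J^{2}$)
$\left(H + F{\left(h{\left(-3,-7 \right)} \right)}\right) \left(4064 - 1724\right) = \left(882 - \left(3 - 2 \left(6 + \left(-7\right)^{2} - -21\right)^{2}\right)\right) \left(4064 - 1724\right) = \left(882 - \left(3 - 2 \left(6 + 49 + 21\right)^{2}\right)\right) 2340 = \left(882 - \left(3 - 2 \cdot 76^{2}\right)\right) 2340 = \left(882 + \left(-3 + 2 \cdot 5776\right)\right) 2340 = \left(882 + \left(-3 + 11552\right)\right) 2340 = \left(882 + 11549\right) 2340 = 12431 \cdot 2340 = 29088540$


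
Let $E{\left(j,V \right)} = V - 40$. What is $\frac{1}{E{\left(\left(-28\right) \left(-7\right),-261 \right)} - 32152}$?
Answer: $- \frac{1}{32453} \approx -3.0814 \cdot 10^{-5}$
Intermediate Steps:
$E{\left(j,V \right)} = -40 + V$
$\frac{1}{E{\left(\left(-28\right) \left(-7\right),-261 \right)} - 32152} = \frac{1}{\left(-40 - 261\right) - 32152} = \frac{1}{-301 - 32152} = \frac{1}{-32453} = - \frac{1}{32453}$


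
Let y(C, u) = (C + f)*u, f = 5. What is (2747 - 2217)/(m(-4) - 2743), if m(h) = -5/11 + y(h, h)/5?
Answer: -14575/75467 ≈ -0.19313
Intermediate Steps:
y(C, u) = u*(5 + C) (y(C, u) = (C + 5)*u = (5 + C)*u = u*(5 + C))
m(h) = -5/11 + h*(5 + h)/5 (m(h) = -5/11 + (h*(5 + h))/5 = -5*1/11 + (h*(5 + h))*(⅕) = -5/11 + h*(5 + h)/5)
(2747 - 2217)/(m(-4) - 2743) = (2747 - 2217)/((-5/11 + (⅕)*(-4)*(5 - 4)) - 2743) = 530/((-5/11 + (⅕)*(-4)*1) - 2743) = 530/((-5/11 - ⅘) - 2743) = 530/(-69/55 - 2743) = 530/(-150934/55) = 530*(-55/150934) = -14575/75467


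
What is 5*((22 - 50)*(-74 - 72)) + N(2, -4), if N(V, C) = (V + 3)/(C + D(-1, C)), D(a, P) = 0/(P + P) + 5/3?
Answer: 143065/7 ≈ 20438.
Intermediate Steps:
D(a, P) = 5/3 (D(a, P) = 0/((2*P)) + 5*(1/3) = 0*(1/(2*P)) + 5/3 = 0 + 5/3 = 5/3)
N(V, C) = (3 + V)/(5/3 + C) (N(V, C) = (V + 3)/(C + 5/3) = (3 + V)/(5/3 + C))
5*((22 - 50)*(-74 - 72)) + N(2, -4) = 5*((22 - 50)*(-74 - 72)) + 3*(3 + 2)/(5 + 3*(-4)) = 5*(-28*(-146)) + 3*5/(5 - 12) = 5*4088 + 3*5/(-7) = 20440 + 3*(-1/7)*5 = 20440 - 15/7 = 143065/7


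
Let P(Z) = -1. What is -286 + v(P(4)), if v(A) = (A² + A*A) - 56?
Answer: -340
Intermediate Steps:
v(A) = -56 + 2*A² (v(A) = (A² + A²) - 56 = 2*A² - 56 = -56 + 2*A²)
-286 + v(P(4)) = -286 + (-56 + 2*(-1)²) = -286 + (-56 + 2*1) = -286 + (-56 + 2) = -286 - 54 = -340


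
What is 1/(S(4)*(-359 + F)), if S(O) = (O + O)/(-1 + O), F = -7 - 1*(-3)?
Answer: -1/968 ≈ -0.0010331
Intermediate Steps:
F = -4 (F = -7 + 3 = -4)
S(O) = 2*O/(-1 + O) (S(O) = (2*O)/(-1 + O) = 2*O/(-1 + O))
1/(S(4)*(-359 + F)) = 1/((2*4/(-1 + 4))*(-359 - 4)) = 1/((2*4/3)*(-363)) = 1/((2*4*(1/3))*(-363)) = 1/((8/3)*(-363)) = 1/(-968) = -1/968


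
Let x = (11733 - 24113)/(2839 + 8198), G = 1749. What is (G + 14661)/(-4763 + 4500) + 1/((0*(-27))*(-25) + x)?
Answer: -206058531/3255940 ≈ -63.287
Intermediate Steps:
x = -12380/11037 ≈ -1.1217
(G + 14661)/(-4763 + 4500) + 1/((0*(-27))*(-25) + x) = (1749 + 14661)/(-4763 + 4500) + 1/((0*(-27))*(-25) - 12380/11037) = 16410/(-263) + 1/(0*(-25) - 12380/11037) = 16410*(-1/263) + 1/(0 - 12380/11037) = -16410/263 + 1/(-12380/11037) = -16410/263 - 11037/12380 = -206058531/3255940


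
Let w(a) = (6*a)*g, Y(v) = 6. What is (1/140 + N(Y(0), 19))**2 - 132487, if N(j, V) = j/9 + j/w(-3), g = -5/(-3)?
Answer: -23370667199/176400 ≈ -1.3249e+5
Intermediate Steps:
g = 5/3 (g = -5*(-1/3) = 5/3 ≈ 1.6667)
w(a) = 10*a (w(a) = (6*a)*(5/3) = 10*a)
N(j, V) = 7*j/90 (N(j, V) = j/9 + j/((10*(-3))) = j*(1/9) + j/(-30) = j/9 + j*(-1/30) = j/9 - j/30 = 7*j/90)
(1/140 + N(Y(0), 19))**2 - 132487 = (1/140 + (7/90)*6)**2 - 132487 = (1/140 + 7/15)**2 - 132487 = (199/420)**2 - 132487 = 39601/176400 - 132487 = -23370667199/176400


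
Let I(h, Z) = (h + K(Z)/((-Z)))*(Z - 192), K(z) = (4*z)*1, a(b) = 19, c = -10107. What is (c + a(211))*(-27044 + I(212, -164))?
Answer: 1019816096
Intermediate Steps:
K(z) = 4*z
I(h, Z) = (-192 + Z)*(-4 + h) (I(h, Z) = (h + (4*Z)/((-Z)))*(Z - 192) = (h + (4*Z)*(-1/Z))*(-192 + Z) = (h - 4)*(-192 + Z) = (-4 + h)*(-192 + Z) = (-192 + Z)*(-4 + h))
(c + a(211))*(-27044 + I(212, -164)) = (-10107 + 19)*(-27044 + (768 - 192*212 - 4*(-164) - 164*212)) = -10088*(-27044 + (768 - 40704 + 656 - 34768)) = -10088*(-27044 - 74048) = -10088*(-101092) = 1019816096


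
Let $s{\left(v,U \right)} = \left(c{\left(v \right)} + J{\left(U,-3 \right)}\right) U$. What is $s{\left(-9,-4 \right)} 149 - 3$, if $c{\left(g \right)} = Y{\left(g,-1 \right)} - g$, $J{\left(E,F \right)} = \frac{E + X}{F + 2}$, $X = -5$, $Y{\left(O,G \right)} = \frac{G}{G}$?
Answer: $-11327$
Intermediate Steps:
$Y{\left(O,G \right)} = 1$
$J{\left(E,F \right)} = \frac{-5 + E}{2 + F}$ ($J{\left(E,F \right)} = \frac{E - 5}{F + 2} = \frac{-5 + E}{2 + F}$)
$c{\left(g \right)} = 1 - g$
$s{\left(v,U \right)} = U \left(6 - U - v\right)$ ($s{\left(v,U \right)} = \left(\left(1 - v\right) + \frac{-5 + U}{2 - 3}\right) U = \left(\left(1 - v\right) + \frac{-5 + U}{-1}\right) U = \left(\left(1 - v\right) - \left(-5 + U\right)\right) U = \left(6 - U - v\right) U = U \left(6 - U - v\right)$)
$s{\left(-9,-4 \right)} 149 - 3 = - 4 \left(6 - -4 - -9\right) 149 - 3 = - 4 \left(6 + 4 + 9\right) 149 - 3 = \left(-4\right) 19 \cdot 149 - 3 = \left(-76\right) 149 - 3 = -11324 - 3 = -11327$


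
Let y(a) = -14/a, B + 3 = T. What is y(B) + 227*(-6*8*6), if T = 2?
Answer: -65362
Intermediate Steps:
B = -1 (B = -3 + 2 = -1)
y(B) + 227*(-6*8*6) = -14/(-1) + 227*(-6*8*6) = -14*(-1) + 227*(-48*6) = 14 + 227*(-288) = 14 - 65376 = -65362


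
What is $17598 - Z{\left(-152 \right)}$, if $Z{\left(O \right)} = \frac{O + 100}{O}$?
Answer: $\frac{668711}{38} \approx 17598.0$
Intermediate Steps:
$Z{\left(O \right)} = \frac{100 + O}{O}$
$17598 - Z{\left(-152 \right)} = 17598 - \frac{100 - 152}{-152} = 17598 - \left(- \frac{1}{152}\right) \left(-52\right) = 17598 - \frac{13}{38} = \frac{668711}{38}$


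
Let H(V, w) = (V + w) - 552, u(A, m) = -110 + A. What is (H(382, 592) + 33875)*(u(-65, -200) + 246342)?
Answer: 8442789599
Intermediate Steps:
H(V, w) = -552 + V + w
(H(382, 592) + 33875)*(u(-65, -200) + 246342) = ((-552 + 382 + 592) + 33875)*((-110 - 65) + 246342) = (422 + 33875)*(-175 + 246342) = 34297*246167 = 8442789599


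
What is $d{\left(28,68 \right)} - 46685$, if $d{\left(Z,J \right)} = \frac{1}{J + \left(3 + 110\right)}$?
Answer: $- \frac{8449984}{181} \approx -46685.0$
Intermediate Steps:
$d{\left(Z,J \right)} = \frac{1}{113 + J}$ ($d{\left(Z,J \right)} = \frac{1}{J + 113} = \frac{1}{113 + J}$)
$d{\left(28,68 \right)} - 46685 = \frac{1}{113 + 68} - 46685 = \frac{1}{181} - 46685 = - \frac{8449984}{181}$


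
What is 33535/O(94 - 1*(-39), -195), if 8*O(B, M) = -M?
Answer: 53656/39 ≈ 1375.8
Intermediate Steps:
O(B, M) = -M/8 (O(B, M) = (-M)/8 = -M/8)
33535/O(94 - 1*(-39), -195) = 33535/((-⅛*(-195))) = 33535/(195/8) = 33535*(8/195) = 53656/39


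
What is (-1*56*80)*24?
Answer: -107520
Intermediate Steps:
(-1*56*80)*24 = -56*80*24 = -4480*24 = -107520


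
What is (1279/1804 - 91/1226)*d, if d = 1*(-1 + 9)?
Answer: 1403890/276463 ≈ 5.0780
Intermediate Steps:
d = 8 (d = 1*8 = 8)
(1279/1804 - 91/1226)*d = (1279/1804 - 91/1226)*8 = (701945/1105852)*8 = 1403890/276463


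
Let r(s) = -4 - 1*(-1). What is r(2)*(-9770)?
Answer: 29310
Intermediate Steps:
r(s) = -3 (r(s) = -4 + 1 = -3)
r(2)*(-9770) = -3*(-9770) = 29310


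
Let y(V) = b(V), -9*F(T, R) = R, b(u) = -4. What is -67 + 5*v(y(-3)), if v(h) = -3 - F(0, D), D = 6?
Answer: -236/3 ≈ -78.667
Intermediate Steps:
F(T, R) = -R/9
y(V) = -4
v(h) = -7/3 (v(h) = -3 - (-1)*6/9 = -3 - 1*(-⅔) = -3 + ⅔ = -7/3)
-67 + 5*v(y(-3)) = -67 + 5*(-7/3) = -67 - 35/3 = -236/3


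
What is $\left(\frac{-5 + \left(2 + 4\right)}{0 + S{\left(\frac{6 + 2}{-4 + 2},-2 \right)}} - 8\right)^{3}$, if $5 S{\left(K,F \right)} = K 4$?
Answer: $- \frac{2352637}{4096} \approx -574.37$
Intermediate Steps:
$S{\left(K,F \right)} = \frac{4 K}{5}$ ($S{\left(K,F \right)} = \frac{K 4}{5} = \frac{4 K}{5}$)
$\left(\frac{-5 + \left(2 + 4\right)}{0 + S{\left(\frac{6 + 2}{-4 + 2},-2 \right)}} - 8\right)^{3} = \left(\frac{-5 + \left(2 + 4\right)}{0 + \frac{4 \frac{6 + 2}{-4 + 2}}{5}} - 8\right)^{3} = \left(\frac{-5 + 6}{0 + \frac{4 \frac{8}{-2}}{5}} - 8\right)^{3} = \left(1 \frac{1}{0 + \frac{4 \cdot 8 \left(- \frac{1}{2}\right)}{5}} - 8\right)^{3} = \left(1 \frac{1}{0 + \frac{4}{5} \left(-4\right)} - 8\right)^{3} = \left(1 \frac{1}{0 - \frac{16}{5}} - 8\right)^{3} = \left(1 \frac{1}{- \frac{16}{5}} - 8\right)^{3} = \left(1 \left(- \frac{5}{16}\right) - 8\right)^{3} = \left(- \frac{5}{16} - 8\right)^{3} = \left(- \frac{133}{16}\right)^{3} = - \frac{2352637}{4096}$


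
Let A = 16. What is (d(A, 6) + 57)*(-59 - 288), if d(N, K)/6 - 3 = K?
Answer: -38517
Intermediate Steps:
d(N, K) = 18 + 6*K
(d(A, 6) + 57)*(-59 - 288) = ((18 + 6*6) + 57)*(-59 - 288) = ((18 + 36) + 57)*(-347) = (54 + 57)*(-347) = 111*(-347) = -38517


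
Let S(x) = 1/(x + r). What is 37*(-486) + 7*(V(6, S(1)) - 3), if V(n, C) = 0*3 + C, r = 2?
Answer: -54002/3 ≈ -18001.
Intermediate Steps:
S(x) = 1/(2 + x) (S(x) = 1/(x + 2) = 1/(2 + x))
V(n, C) = C (V(n, C) = 0 + C = C)
37*(-486) + 7*(V(6, S(1)) - 3) = 37*(-486) + 7*(1/(2 + 1) - 3) = -17982 + 7*(1/3 - 3) = -17982 + 7*(-8/3) = -17982 - 56/3 = -54002/3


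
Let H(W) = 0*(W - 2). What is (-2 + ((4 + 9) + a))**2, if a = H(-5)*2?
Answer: 121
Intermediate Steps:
H(W) = 0 (H(W) = 0*(-2 + W) = 0)
a = 0 (a = 0*2 = 0)
(-2 + ((4 + 9) + a))**2 = (-2 + ((4 + 9) + 0))**2 = (-2 + (13 + 0))**2 = (-2 + 13)**2 = 11**2 = 121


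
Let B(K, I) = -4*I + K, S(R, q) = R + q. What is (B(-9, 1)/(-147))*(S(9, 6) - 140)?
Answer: -1625/147 ≈ -11.054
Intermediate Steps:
B(K, I) = K - 4*I
(B(-9, 1)/(-147))*(S(9, 6) - 140) = ((-9 - 4*1)/(-147))*((9 + 6) - 140) = ((-9 - 4)*(-1/147))*(15 - 140) = -13*(-1/147)*(-125) = (13/147)*(-125) = -1625/147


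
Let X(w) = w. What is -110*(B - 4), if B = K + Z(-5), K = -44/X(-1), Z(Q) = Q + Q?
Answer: -3300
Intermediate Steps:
Z(Q) = 2*Q
K = 44 (K = -44/(-1) = -44*(-1) = 44)
B = 34 (B = 44 + 2*(-5) = 44 - 10 = 34)
-110*(B - 4) = -110*(34 - 4) = -110*30 = -3300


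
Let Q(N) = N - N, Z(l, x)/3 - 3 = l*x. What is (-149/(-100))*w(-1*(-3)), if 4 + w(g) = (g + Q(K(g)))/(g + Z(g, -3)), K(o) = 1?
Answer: -3129/500 ≈ -6.2580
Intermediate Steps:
Z(l, x) = 9 + 3*l*x (Z(l, x) = 9 + 3*(l*x) = 9 + 3*l*x)
Q(N) = 0
w(g) = -4 + g/(9 - 8*g) (w(g) = -4 + (g + 0)/(g + (9 + 3*g*(-3))) = -4 + g/(g + (9 - 9*g)) = -4 + g/(9 - 8*g))
(-149/(-100))*w(-1*(-3)) = (-149/(-100))*(3*(-12 + 11*(-1*(-3)))/(9 - (-8)*(-3))) = (-149*(-1/100))*(3*(-12 + 11*3)/(9 - 8*3)) = 149*(3*(-12 + 33)/(9 - 24))/100 = 149*(3*21/(-15))/100 = 149*(3*(-1/15)*21)/100 = (149/100)*(-21/5) = -3129/500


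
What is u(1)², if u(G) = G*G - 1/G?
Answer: 0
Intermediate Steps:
u(G) = G² - 1/G
u(1)² = ((-1 + 1³)/1)² = (1*(-1 + 1))² = (1*0)² = 0² = 0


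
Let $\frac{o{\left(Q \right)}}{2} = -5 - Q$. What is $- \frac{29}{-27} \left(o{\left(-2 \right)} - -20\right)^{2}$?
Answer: $\frac{5684}{27} \approx 210.52$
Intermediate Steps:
$o{\left(Q \right)} = -10 - 2 Q$ ($o{\left(Q \right)} = 2 \left(-5 - Q\right) = -10 - 2 Q$)
$- \frac{29}{-27} \left(o{\left(-2 \right)} - -20\right)^{2} = - \frac{29}{-27} \left(\left(-10 - -4\right) - -20\right)^{2} = \left(-29\right) \left(- \frac{1}{27}\right) \left(\left(-10 + 4\right) + 20\right)^{2} = \frac{29 \left(-6 + 20\right)^{2}}{27} = \frac{29 \cdot 14^{2}}{27} = \frac{29}{27} \cdot 196 = \frac{5684}{27}$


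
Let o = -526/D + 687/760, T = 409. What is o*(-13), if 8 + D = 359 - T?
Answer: -2857439/22040 ≈ -129.65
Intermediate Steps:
D = -58 (D = -8 + (359 - 1*409) = -8 + (359 - 409) = -8 - 50 = -58)
o = 219803/22040 (o = -526/(-58) + 687/760 = -526*(-1/58) + 687*(1/760) = 263/29 + 687/760 = 219803/22040 ≈ 9.9729)
o*(-13) = (219803/22040)*(-13) = -2857439/22040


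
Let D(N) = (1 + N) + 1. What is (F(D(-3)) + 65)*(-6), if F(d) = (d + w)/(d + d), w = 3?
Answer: -384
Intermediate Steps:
D(N) = 2 + N
F(d) = (3 + d)/(2*d) (F(d) = (d + 3)/(d + d) = (3 + d)/((2*d)) = (3 + d)*(1/(2*d)) = (3 + d)/(2*d))
(F(D(-3)) + 65)*(-6) = ((3 + (2 - 3))/(2*(2 - 3)) + 65)*(-6) = ((½)*(3 - 1)/(-1) + 65)*(-6) = ((½)*(-1)*2 + 65)*(-6) = (-1 + 65)*(-6) = 64*(-6) = -384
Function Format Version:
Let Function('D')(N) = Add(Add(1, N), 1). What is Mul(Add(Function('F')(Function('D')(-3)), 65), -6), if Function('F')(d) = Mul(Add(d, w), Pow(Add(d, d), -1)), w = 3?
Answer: -384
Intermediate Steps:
Function('D')(N) = Add(2, N)
Function('F')(d) = Mul(Rational(1, 2), Pow(d, -1), Add(3, d)) (Function('F')(d) = Mul(Add(d, 3), Pow(Add(d, d), -1)) = Mul(Add(3, d), Pow(Mul(2, d), -1)) = Mul(Add(3, d), Mul(Rational(1, 2), Pow(d, -1))) = Mul(Rational(1, 2), Pow(d, -1), Add(3, d)))
Mul(Add(Function('F')(Function('D')(-3)), 65), -6) = Mul(Add(Mul(Rational(1, 2), Pow(Add(2, -3), -1), Add(3, Add(2, -3))), 65), -6) = Mul(Add(Mul(Rational(1, 2), Pow(-1, -1), Add(3, -1)), 65), -6) = Mul(Add(Mul(Rational(1, 2), -1, 2), 65), -6) = Mul(Add(-1, 65), -6) = Mul(64, -6) = -384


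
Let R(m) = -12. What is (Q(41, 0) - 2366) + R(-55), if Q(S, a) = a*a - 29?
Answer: -2407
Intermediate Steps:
Q(S, a) = -29 + a² (Q(S, a) = a² - 29 = -29 + a²)
(Q(41, 0) - 2366) + R(-55) = ((-29 + 0²) - 2366) - 12 = ((-29 + 0) - 2366) - 12 = (-29 - 2366) - 12 = -2395 - 12 = -2407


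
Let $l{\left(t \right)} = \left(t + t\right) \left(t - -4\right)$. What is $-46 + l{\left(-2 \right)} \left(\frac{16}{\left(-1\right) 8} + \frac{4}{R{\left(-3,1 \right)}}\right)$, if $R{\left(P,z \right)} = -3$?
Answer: $- \frac{58}{3} \approx -19.333$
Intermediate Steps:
$l{\left(t \right)} = 2 t \left(4 + t\right)$ ($l{\left(t \right)} = 2 t \left(t + 4\right) = 2 t \left(4 + t\right)$)
$-46 + l{\left(-2 \right)} \left(\frac{16}{\left(-1\right) 8} + \frac{4}{R{\left(-3,1 \right)}}\right) = -46 + 2 \left(-2\right) \left(4 - 2\right) \left(\frac{16}{\left(-1\right) 8} + \frac{4}{-3}\right) = -46 + 2 \left(-2\right) 2 \left(\frac{16}{-8} + 4 \left(- \frac{1}{3}\right)\right) = -46 - 8 \left(16 \left(- \frac{1}{8}\right) - \frac{4}{3}\right) = -46 - 8 \left(-2 - \frac{4}{3}\right) = -46 - - \frac{80}{3} = -46 + \frac{80}{3} = - \frac{58}{3}$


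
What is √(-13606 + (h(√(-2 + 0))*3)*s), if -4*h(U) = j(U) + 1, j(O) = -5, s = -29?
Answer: I*√13693 ≈ 117.02*I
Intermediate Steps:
h(U) = 1 (h(U) = -(-5 + 1)/4 = -¼*(-4) = 1)
√(-13606 + (h(√(-2 + 0))*3)*s) = √(-13606 + (1*3)*(-29)) = √(-13606 + 3*(-29)) = √(-13606 - 87) = √(-13693) = I*√13693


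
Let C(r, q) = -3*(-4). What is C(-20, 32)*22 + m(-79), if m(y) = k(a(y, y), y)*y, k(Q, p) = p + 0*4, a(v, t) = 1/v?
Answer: 6505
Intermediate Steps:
C(r, q) = 12
k(Q, p) = p (k(Q, p) = p + 0 = p)
m(y) = y² (m(y) = y*y = y²)
C(-20, 32)*22 + m(-79) = 12*22 + (-79)² = 264 + 6241 = 6505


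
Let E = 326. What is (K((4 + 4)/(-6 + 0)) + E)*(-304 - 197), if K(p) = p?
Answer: -162658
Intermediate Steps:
(K((4 + 4)/(-6 + 0)) + E)*(-304 - 197) = ((4 + 4)/(-6 + 0) + 326)*(-304 - 197) = (8/(-6) + 326)*(-501) = (8*(-⅙) + 326)*(-501) = (-4/3 + 326)*(-501) = (974/3)*(-501) = -162658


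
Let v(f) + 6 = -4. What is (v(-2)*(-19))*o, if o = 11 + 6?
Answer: 3230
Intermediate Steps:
v(f) = -10 (v(f) = -6 - 4 = -10)
o = 17
(v(-2)*(-19))*o = -10*(-19)*17 = 190*17 = 3230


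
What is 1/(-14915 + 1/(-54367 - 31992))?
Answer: -86359/1288044486 ≈ -6.7047e-5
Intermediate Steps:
1/(-14915 + 1/(-54367 - 31992)) = 1/(-14915 + 1/(-86359)) = 1/(-14915 - 1/86359) = 1/(-1288044486/86359) = -86359/1288044486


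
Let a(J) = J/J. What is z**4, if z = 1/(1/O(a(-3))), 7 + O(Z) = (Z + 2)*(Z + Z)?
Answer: 1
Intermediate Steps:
a(J) = 1
O(Z) = -7 + 2*Z*(2 + Z) (O(Z) = -7 + (Z + 2)*(Z + Z) = -7 + (2 + Z)*(2*Z) = -7 + 2*Z*(2 + Z))
z = -1 (z = 1/(1/(-7 + 2*1**2 + 4*1)) = 1/(1/(-7 + 2*1 + 4)) = 1/(1/(-7 + 2 + 4)) = 1/(1/(-1)) = 1/(-1) = -1)
z**4 = (-1)**4 = 1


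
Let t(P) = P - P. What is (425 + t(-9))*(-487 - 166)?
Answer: -277525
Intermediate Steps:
t(P) = 0
(425 + t(-9))*(-487 - 166) = (425 + 0)*(-487 - 166) = 425*(-653) = -277525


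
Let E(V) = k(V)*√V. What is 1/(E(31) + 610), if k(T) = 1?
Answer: 610/372069 - √31/372069 ≈ 0.0016245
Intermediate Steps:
E(V) = √V (E(V) = 1*√V = √V)
1/(E(31) + 610) = 1/(√31 + 610) = 1/(610 + √31)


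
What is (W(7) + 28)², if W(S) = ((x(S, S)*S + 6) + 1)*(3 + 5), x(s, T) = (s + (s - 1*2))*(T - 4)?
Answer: 4410000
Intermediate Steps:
x(s, T) = (-4 + T)*(-2 + 2*s) (x(s, T) = (s + (s - 2))*(-4 + T) = (s + (-2 + s))*(-4 + T) = (-2 + 2*s)*(-4 + T) = (-4 + T)*(-2 + 2*s))
W(S) = 56 + 8*S*(8 - 10*S + 2*S²) (W(S) = (((8 - 8*S - 2*S + 2*S*S)*S + 6) + 1)*(3 + 5) = (((8 - 8*S - 2*S + 2*S²)*S + 6) + 1)*8 = (((8 - 10*S + 2*S²)*S + 6) + 1)*8 = ((S*(8 - 10*S + 2*S²) + 6) + 1)*8 = ((6 + S*(8 - 10*S + 2*S²)) + 1)*8 = (7 + S*(8 - 10*S + 2*S²))*8 = 56 + 8*S*(8 - 10*S + 2*S²))
(W(7) + 28)² = ((56 + 16*7*(4 + 7² - 5*7)) + 28)² = ((56 + 16*7*(4 + 49 - 35)) + 28)² = ((56 + 16*7*18) + 28)² = ((56 + 2016) + 28)² = (2072 + 28)² = 2100² = 4410000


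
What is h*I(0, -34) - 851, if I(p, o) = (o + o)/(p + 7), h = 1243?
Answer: -90481/7 ≈ -12926.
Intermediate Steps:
I(p, o) = 2*o/(7 + p) (I(p, o) = (2*o)/(7 + p) = 2*o/(7 + p))
h*I(0, -34) - 851 = 1243*(2*(-34)/(7 + 0)) - 851 = 1243*(2*(-34)/7) - 851 = 1243*(2*(-34)*(⅐)) - 851 = 1243*(-68/7) - 851 = -84524/7 - 851 = -90481/7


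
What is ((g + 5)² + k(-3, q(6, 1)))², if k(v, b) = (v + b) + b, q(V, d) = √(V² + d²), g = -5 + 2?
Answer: 149 + 4*√37 ≈ 173.33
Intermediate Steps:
g = -3
k(v, b) = v + 2*b (k(v, b) = (b + v) + b = v + 2*b)
((g + 5)² + k(-3, q(6, 1)))² = ((-3 + 5)² + (-3 + 2*√(6² + 1²)))² = (2² + (-3 + 2*√(36 + 1)))² = (4 + (-3 + 2*√37))² = (1 + 2*√37)²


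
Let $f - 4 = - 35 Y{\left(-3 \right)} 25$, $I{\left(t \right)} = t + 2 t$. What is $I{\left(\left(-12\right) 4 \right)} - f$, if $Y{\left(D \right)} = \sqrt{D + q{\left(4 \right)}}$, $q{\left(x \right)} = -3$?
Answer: $-148 + 875 i \sqrt{6} \approx -148.0 + 2143.3 i$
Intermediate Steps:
$I{\left(t \right)} = 3 t$
$Y{\left(D \right)} = \sqrt{-3 + D}$ ($Y{\left(D \right)} = \sqrt{D - 3} = \sqrt{-3 + D}$)
$f = 4 - 875 i \sqrt{6}$ ($f = 4 + - 35 \sqrt{-3 - 3} \cdot 25 = 4 + - 35 \sqrt{-6} \cdot 25 = 4 + - 35 i \sqrt{6} \cdot 25 = 4 - 875 i \sqrt{6} \approx 4.0 - 2143.3 i$)
$I{\left(\left(-12\right) 4 \right)} - f = 3 \left(\left(-12\right) 4\right) - \left(4 - 875 i \sqrt{6}\right) = 3 \left(-48\right) - \left(4 - 875 i \sqrt{6}\right) = -144 - \left(4 - 875 i \sqrt{6}\right) = -148 + 875 i \sqrt{6}$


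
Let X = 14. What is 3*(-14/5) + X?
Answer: 28/5 ≈ 5.6000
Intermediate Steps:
3*(-14/5) + X = 3*(-14/5) + 14 = -42/5 + 14 = 28/5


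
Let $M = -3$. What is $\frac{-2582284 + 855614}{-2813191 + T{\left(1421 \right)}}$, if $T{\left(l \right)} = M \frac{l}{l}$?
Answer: $\frac{863335}{1406597} \approx 0.61378$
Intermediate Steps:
$T{\left(l \right)} = -3$ ($T{\left(l \right)} = - 3 \frac{l}{l} = \left(-3\right) 1 = -3$)
$\frac{-2582284 + 855614}{-2813191 + T{\left(1421 \right)}} = \frac{-2582284 + 855614}{-2813191 - 3} = - \frac{1726670}{-2813194} = \left(-1726670\right) \left(- \frac{1}{2813194}\right) = \frac{863335}{1406597}$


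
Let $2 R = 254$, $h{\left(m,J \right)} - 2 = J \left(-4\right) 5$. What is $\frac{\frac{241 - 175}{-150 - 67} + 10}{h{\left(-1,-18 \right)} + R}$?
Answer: $\frac{2104}{106113} \approx 0.019828$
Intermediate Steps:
$h{\left(m,J \right)} = 2 - 20 J$ ($h{\left(m,J \right)} = 2 + J \left(-4\right) 5 = 2 + - 4 J 5 = 2 - 20 J$)
$R = 127$ ($R = \frac{1}{2} \cdot 254 = 127$)
$\frac{\frac{241 - 175}{-150 - 67} + 10}{h{\left(-1,-18 \right)} + R} = \frac{\frac{241 - 175}{-150 - 67} + 10}{\left(2 - -360\right) + 127} = \frac{\frac{66}{-217} + 10}{\left(2 + 360\right) + 127} = \frac{66 \left(- \frac{1}{217}\right) + 10}{362 + 127} = \frac{- \frac{66}{217} + 10}{489} = \frac{2104}{217} \cdot \frac{1}{489} = \frac{2104}{106113}$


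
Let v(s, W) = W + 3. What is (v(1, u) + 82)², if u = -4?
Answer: 6561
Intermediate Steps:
v(s, W) = 3 + W
(v(1, u) + 82)² = ((3 - 4) + 82)² = (-1 + 82)² = 81² = 6561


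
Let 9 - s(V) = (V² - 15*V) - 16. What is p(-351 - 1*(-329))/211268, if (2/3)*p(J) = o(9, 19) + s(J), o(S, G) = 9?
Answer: -585/105634 ≈ -0.0055380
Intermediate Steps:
s(V) = 25 - V² + 15*V (s(V) = 9 - ((V² - 15*V) - 16) = 9 - (-16 + V² - 15*V) = 9 + (16 - V² + 15*V) = 25 - V² + 15*V)
p(J) = 51 - 3*J²/2 + 45*J/2 (p(J) = 3*(9 + (25 - J² + 15*J))/2 = 3*(34 - J² + 15*J)/2 = 51 - 3*J²/2 + 45*J/2)
p(-351 - 1*(-329))/211268 = (51 - 3*(-351 - 1*(-329))²/2 + 45*(-351 - 1*(-329))/2)/211268 = (51 - 3*(-351 + 329)²/2 + 45*(-351 + 329)/2)*(1/211268) = (51 - 3/2*(-22)² + (45/2)*(-22))*(1/211268) = (51 - 3/2*484 - 495)*(1/211268) = (51 - 726 - 495)*(1/211268) = -1170*1/211268 = -585/105634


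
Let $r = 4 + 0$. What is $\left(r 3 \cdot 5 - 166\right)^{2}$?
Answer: $11236$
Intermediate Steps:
$r = 4$
$\left(r 3 \cdot 5 - 166\right)^{2} = \left(4 \cdot 3 \cdot 5 - 166\right)^{2} = \left(12 \cdot 5 - 166\right)^{2} = \left(60 - 166\right)^{2} = \left(-106\right)^{2} = 11236$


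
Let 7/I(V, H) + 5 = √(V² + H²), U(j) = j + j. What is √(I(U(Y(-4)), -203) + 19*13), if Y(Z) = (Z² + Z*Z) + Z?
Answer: √(-1228 + 1729*√905)/√(-5 + 7*√905) ≈ 15.717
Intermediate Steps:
Y(Z) = Z + 2*Z² (Y(Z) = (Z² + Z²) + Z = 2*Z² + Z = Z + 2*Z²)
U(j) = 2*j
I(V, H) = 7/(-5 + √(H² + V²)) (I(V, H) = 7/(-5 + √(V² + H²)) = 7/(-5 + √(H² + V²)))
√(I(U(Y(-4)), -203) + 19*13) = √(7/(-5 + √((-203)² + (2*(-4*(1 + 2*(-4))))²)) + 19*13) = √(7/(-5 + √(41209 + (2*(-4*(1 - 8)))²)) + 247) = √(7/(-5 + √(41209 + (2*(-4*(-7)))²)) + 247) = √(7/(-5 + √(41209 + (2*28)²)) + 247) = √(7/(-5 + √(41209 + 56²)) + 247) = √(7/(-5 + √(41209 + 3136)) + 247) = √(7/(-5 + √44345) + 247) = √(7/(-5 + 7*√905) + 247) = √(247 + 7/(-5 + 7*√905))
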